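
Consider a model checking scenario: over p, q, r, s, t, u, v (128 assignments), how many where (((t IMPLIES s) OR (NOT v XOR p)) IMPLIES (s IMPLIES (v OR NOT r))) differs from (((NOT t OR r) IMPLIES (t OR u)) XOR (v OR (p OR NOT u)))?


F1 = (((t IMPLIES s) OR (NOT v XOR p)) IMPLIES (s IMPLIES (v OR NOT r)))
F2 = (((NOT t OR r) IMPLIES (t OR u)) XOR (v OR (p OR NOT u)))
Evaluate both on each of 128 rows (bits = p,q,r,s,t,u,v):
  row 0 [0000000]: F1=1 F2=1 -> 0
  row 1 [0000001]: F1=1 F2=1 -> 0
  row 2 [0000010]: F1=1 F2=1 -> 0
  row 3 [0000011]: F1=1 F2=0 (differ) -> 1
  row 4 [0000100]: F1=1 F2=0 (differ) -> 1
  (every remaining row is evaluated the same way; all 128 results are listed next)
Full result column, 8 rows per line (p,q,r,s fixed per line; t,u,v runs 000..111 left to right):
  rows 0-7 [p,q,r,s=0000]: 00011101  (ones: 4)
  rows 8-15 [p,q,r,s=0001]: 00011101  (ones: 4)
  rows 16-23 [p,q,r,s=0010]: 00011101  (ones: 4)
  rows 24-31 [p,q,r,s=0011]: 10110111  (ones: 6)
  rows 32-39 [p,q,r,s=0100]: 00011101  (ones: 4)
  rows 40-47 [p,q,r,s=0101]: 00011101  (ones: 4)
  rows 48-55 [p,q,r,s=0110]: 00011101  (ones: 4)
  rows 56-63 [p,q,r,s=0111]: 10110111  (ones: 6)
  rows 64-71 [p,q,r,s=1000]: 00111111  (ones: 6)
  rows 72-79 [p,q,r,s=1001]: 00111111  (ones: 6)
  rows 80-87 [p,q,r,s=1010]: 00111111  (ones: 6)
  rows 88-95 [p,q,r,s=1011]: 10010101  (ones: 4)
  rows 96-103 [p,q,r,s=1100]: 00111111  (ones: 6)
  rows 104-111 [p,q,r,s=1101]: 00111111  (ones: 6)
  rows 112-119 [p,q,r,s=1110]: 00111111  (ones: 6)
  rows 120-127 [p,q,r,s=1111]: 10010101  (ones: 4)
Disagreements = 4+4+4+6+4+4+4+6+6+6+6+4+6+6+6+4 = 80

80


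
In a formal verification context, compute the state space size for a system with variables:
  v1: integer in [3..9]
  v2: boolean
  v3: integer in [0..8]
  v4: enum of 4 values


State space = product of domain sizes of all variables.
Domain sizes:
  v1 (integer in [3..9]): 7
  v2 (boolean): 2
  v3 (integer in [0..8]): 9
  v4 (enum of 4 values): 4
Product = 7 * 2 * 9 * 4 = 504

504


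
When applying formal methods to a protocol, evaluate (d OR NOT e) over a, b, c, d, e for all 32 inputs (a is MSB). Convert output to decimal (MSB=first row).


Formula: (d OR NOT e) over a, b, c, d, e (32 rows)
Evaluate each row (bits = a,b,c,d,e, MSB first):
  row 0 [00000]: (0 OR NOT 0) -> 1
  row 1 [00001]: (0 OR NOT 1) -> 0
  row 2 [00010]: (1 OR NOT 0) -> 1
  row 3 [00011]: (1 OR NOT 1) -> 1
  row 4 [00100]: (0 OR NOT 0) -> 1
  row 5 [00101]: (0 OR NOT 1) -> 0
  row 6 [00110]: (1 OR NOT 0) -> 1
  row 7 [00111]: (1 OR NOT 1) -> 1
  row 8 [01000]: (0 OR NOT 0) -> 1
  row 9 [01001]: (0 OR NOT 1) -> 0
  row 10 [01010]: (1 OR NOT 0) -> 1
  row 11 [01011]: (1 OR NOT 1) -> 1
  row 12 [01100]: (0 OR NOT 0) -> 1
  row 13 [01101]: (0 OR NOT 1) -> 0
  row 14 [01110]: (1 OR NOT 0) -> 1
  row 15 [01111]: (1 OR NOT 1) -> 1
  row 16 [10000]: (0 OR NOT 0) -> 1
  row 17 [10001]: (0 OR NOT 1) -> 0
  row 18 [10010]: (1 OR NOT 0) -> 1
  row 19 [10011]: (1 OR NOT 1) -> 1
  row 20 [10100]: (0 OR NOT 0) -> 1
  row 21 [10101]: (0 OR NOT 1) -> 0
  row 22 [10110]: (1 OR NOT 0) -> 1
  row 23 [10111]: (1 OR NOT 1) -> 1
  row 24 [11000]: (0 OR NOT 0) -> 1
  row 25 [11001]: (0 OR NOT 1) -> 0
  row 26 [11010]: (1 OR NOT 0) -> 1
  row 27 [11011]: (1 OR NOT 1) -> 1
  row 28 [11100]: (0 OR NOT 0) -> 1
  row 29 [11101]: (0 OR NOT 1) -> 0
  row 30 [11110]: (1 OR NOT 0) -> 1
  row 31 [11111]: (1 OR NOT 1) -> 1
Full result column, 4 rows per line (a,b,c fixed per line; d,e runs 00..11 left to right):
  rows 0-3 [a,b,c=000]: 1011  = hex B
  rows 4-7 [a,b,c=001]: 1011  = hex B
  rows 8-11 [a,b,c=010]: 1011  = hex B
  rows 12-15 [a,b,c=011]: 1011  = hex B
  rows 16-19 [a,b,c=100]: 1011  = hex B
  rows 20-23 [a,b,c=101]: 1011  = hex B
  rows 24-27 [a,b,c=110]: 1011  = hex B
  rows 28-31 [a,b,c=111]: 1011  = hex B
Output column (row 0 .. row 31) = 10111011101110111011101110111011
Output column grouped in 4s = 1011 1011 1011 1011 1011 1011 1011 1011 = 0xBBBBBBBB
Convert to decimal digit by digit (value = value*16 + digit):
  B -> 11
  11*16 + 11 (B) = 187
  187*16 + 11 (B) = 3003
  3003*16 + 11 (B) = 48059
  48059*16 + 11 (B) = 768955
  768955*16 + 11 (B) = 12303291
  12303291*16 + 11 (B) = 196852667
  196852667*16 + 11 (B) = 3149642683
Decimal = 3149642683

3149642683


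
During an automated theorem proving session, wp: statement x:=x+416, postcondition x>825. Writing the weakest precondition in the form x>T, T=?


Formula: wp(x:=E, P) = P[E/x] (substitute E for x in postcondition)
Step 1: Postcondition: x>825
Step 2: Substitute x+416 for x: x+416>825
Step 3: Solve for x: x > 825-416 = 409

409


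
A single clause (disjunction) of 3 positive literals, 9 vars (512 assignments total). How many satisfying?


Step 1: Total=2^9=512
Step 2: Unsat when all 3 false: 2^6=64
Step 3: Sat=512-64=448

448


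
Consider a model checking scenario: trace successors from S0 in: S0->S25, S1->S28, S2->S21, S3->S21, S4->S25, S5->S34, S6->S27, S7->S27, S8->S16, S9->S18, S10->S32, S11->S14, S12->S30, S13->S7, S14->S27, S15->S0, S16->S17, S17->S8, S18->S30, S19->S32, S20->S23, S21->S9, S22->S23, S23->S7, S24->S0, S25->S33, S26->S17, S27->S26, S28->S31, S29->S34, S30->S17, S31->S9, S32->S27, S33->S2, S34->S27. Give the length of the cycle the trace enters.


Trace from S0 until a state repeats:
  S0 -> S25 -> S33 -> S2 -> S21 -> S9 -> S18 -> S30 -> S17 -> S8 -> S16 -> S17
S17 first seen at step 8, revisited at step 11.
Cycle length = 11 - 8 = 3

3


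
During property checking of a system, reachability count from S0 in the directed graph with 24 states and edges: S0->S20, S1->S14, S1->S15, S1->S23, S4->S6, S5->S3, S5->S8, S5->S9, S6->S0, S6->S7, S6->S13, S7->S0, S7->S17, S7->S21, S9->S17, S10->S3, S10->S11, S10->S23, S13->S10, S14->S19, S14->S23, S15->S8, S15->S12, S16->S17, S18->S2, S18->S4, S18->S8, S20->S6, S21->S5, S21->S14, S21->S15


BFS from S0:
  layer 0: {S0}
  layer 1: {S20}
  layer 2: {S6}
  layer 3: {S7, S13}
  layer 4: {S10, S17, S21}
  layer 5: {S3, S5, S11, S14, S15, S23}
  layer 6: {S8, S9, S12, S19}
Reachable set: {S0, S3, S5, S6, S7, S8, S9, S10, S11, S12, S13, S14, S15, S17, S19, S20, S21, S23}
Count = 18

18


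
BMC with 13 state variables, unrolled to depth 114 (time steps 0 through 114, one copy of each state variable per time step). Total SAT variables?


BMC unrolls to depth k, creating one copy of each state var for steps 0..k.
Step count = 114 + 1 = 115 (steps 0 through 114)
Vars per step = 13
Total = 13 * 115 = 1495

1495


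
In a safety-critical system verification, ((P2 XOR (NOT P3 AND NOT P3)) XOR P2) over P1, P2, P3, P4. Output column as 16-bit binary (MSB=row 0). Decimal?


Formula: ((P2 XOR (NOT P3 AND NOT P3)) XOR P2) over P1, P2, P3, P4 (16 rows)
Evaluate each row (bits = P1,P2,P3,P4, MSB first):
  row 0 [0000]: ((0 XOR (NOT 0 AND NOT 0)) XOR 0) -> 1
  row 1 [0001]: ((0 XOR (NOT 0 AND NOT 0)) XOR 0) -> 1
  row 2 [0010]: ((0 XOR (NOT 1 AND NOT 1)) XOR 0) -> 0
  row 3 [0011]: ((0 XOR (NOT 1 AND NOT 1)) XOR 0) -> 0
  row 4 [0100]: ((1 XOR (NOT 0 AND NOT 0)) XOR 1) -> 1
  row 5 [0101]: ((1 XOR (NOT 0 AND NOT 0)) XOR 1) -> 1
  row 6 [0110]: ((1 XOR (NOT 1 AND NOT 1)) XOR 1) -> 0
  row 7 [0111]: ((1 XOR (NOT 1 AND NOT 1)) XOR 1) -> 0
  row 8 [1000]: ((0 XOR (NOT 0 AND NOT 0)) XOR 0) -> 1
  row 9 [1001]: ((0 XOR (NOT 0 AND NOT 0)) XOR 0) -> 1
  row 10 [1010]: ((0 XOR (NOT 1 AND NOT 1)) XOR 0) -> 0
  row 11 [1011]: ((0 XOR (NOT 1 AND NOT 1)) XOR 0) -> 0
  row 12 [1100]: ((1 XOR (NOT 0 AND NOT 0)) XOR 1) -> 1
  row 13 [1101]: ((1 XOR (NOT 0 AND NOT 0)) XOR 1) -> 1
  row 14 [1110]: ((1 XOR (NOT 1 AND NOT 1)) XOR 1) -> 0
  row 15 [1111]: ((1 XOR (NOT 1 AND NOT 1)) XOR 1) -> 0
Full result column, 4 rows per line (P1,P2 fixed per line; P3,P4 runs 00..11 left to right):
  rows 0-3 [P1,P2=00]: 1100  = hex C
  rows 4-7 [P1,P2=01]: 1100  = hex C
  rows 8-11 [P1,P2=10]: 1100  = hex C
  rows 12-15 [P1,P2=11]: 1100  = hex C
Output column (row 0 .. row 15) = 1100110011001100
Output column grouped in 4s = 1100 1100 1100 1100 = 0xCCCC
Convert to decimal digit by digit (value = value*16 + digit):
  C -> 12
  12*16 + 12 (C) = 204
  204*16 + 12 (C) = 3276
  3276*16 + 12 (C) = 52428
Decimal = 52428

52428


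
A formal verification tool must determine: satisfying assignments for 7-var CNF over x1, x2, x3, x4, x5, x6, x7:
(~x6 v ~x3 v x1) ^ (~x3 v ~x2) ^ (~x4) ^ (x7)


CNF with 4 clauses over 7 vars (128 assignments).
An assignment satisfies CNF iff every clause has >=1 true literal.
Check each row (bits = x1,x2,x3,x4,x5,x6,x7; clause T/F shown):
  row 0 [0000000]: clauses=TTTF -> 0
  row 1 [0000001]: clauses=TTTT -> 1
  row 2 [0000010]: clauses=TTTF -> 0
  row 3 [0000011]: clauses=TTTT -> 1
  row 4 [0000100]: clauses=TTTF -> 0
  (every remaining row is evaluated the same way; all 128 results are listed next)
Full result column, 8 rows per line (x1,x2,x3,x4 fixed per line; x5,x6,x7 runs 000..111 left to right):
  rows 0-7 [x1,x2,x3,x4=0000]: 01010101  (ones: 4)
  rows 8-15 [x1,x2,x3,x4=0001]: 00000000  (ones: 0)
  rows 16-23 [x1,x2,x3,x4=0010]: 01000100  (ones: 2)
  rows 24-31 [x1,x2,x3,x4=0011]: 00000000  (ones: 0)
  rows 32-39 [x1,x2,x3,x4=0100]: 01010101  (ones: 4)
  rows 40-47 [x1,x2,x3,x4=0101]: 00000000  (ones: 0)
  rows 48-55 [x1,x2,x3,x4=0110]: 00000000  (ones: 0)
  rows 56-63 [x1,x2,x3,x4=0111]: 00000000  (ones: 0)
  rows 64-71 [x1,x2,x3,x4=1000]: 01010101  (ones: 4)
  rows 72-79 [x1,x2,x3,x4=1001]: 00000000  (ones: 0)
  rows 80-87 [x1,x2,x3,x4=1010]: 01010101  (ones: 4)
  rows 88-95 [x1,x2,x3,x4=1011]: 00000000  (ones: 0)
  rows 96-103 [x1,x2,x3,x4=1100]: 01010101  (ones: 4)
  rows 104-111 [x1,x2,x3,x4=1101]: 00000000  (ones: 0)
  rows 112-119 [x1,x2,x3,x4=1110]: 00000000  (ones: 0)
  rows 120-127 [x1,x2,x3,x4=1111]: 00000000  (ones: 0)
Satisfying assignments = 4+0+2+0+4+0+0+0+4+0+4+0+4+0+0+0 = 22

22


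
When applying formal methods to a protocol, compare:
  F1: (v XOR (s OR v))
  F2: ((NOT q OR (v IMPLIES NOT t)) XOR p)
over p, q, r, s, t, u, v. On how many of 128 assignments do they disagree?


F1 = (v XOR (s OR v))
F2 = ((NOT q OR (v IMPLIES NOT t)) XOR p)
Evaluate both on each of 128 rows (bits = p,q,r,s,t,u,v):
  row 0 [0000000]: F1=0 F2=1 (differ) -> 1
  row 1 [0000001]: F1=0 F2=1 (differ) -> 1
  row 2 [0000010]: F1=0 F2=1 (differ) -> 1
  row 3 [0000011]: F1=0 F2=1 (differ) -> 1
  row 4 [0000100]: F1=0 F2=1 (differ) -> 1
  (every remaining row is evaluated the same way; all 128 results are listed next)
Full result column, 8 rows per line (p,q,r,s fixed per line; t,u,v runs 000..111 left to right):
  rows 0-7 [p,q,r,s=0000]: 11111111  (ones: 8)
  rows 8-15 [p,q,r,s=0001]: 01010101  (ones: 4)
  rows 16-23 [p,q,r,s=0010]: 11111111  (ones: 8)
  rows 24-31 [p,q,r,s=0011]: 01010101  (ones: 4)
  rows 32-39 [p,q,r,s=0100]: 11111010  (ones: 6)
  rows 40-47 [p,q,r,s=0101]: 01010000  (ones: 2)
  rows 48-55 [p,q,r,s=0110]: 11111010  (ones: 6)
  rows 56-63 [p,q,r,s=0111]: 01010000  (ones: 2)
  rows 64-71 [p,q,r,s=1000]: 00000000  (ones: 0)
  rows 72-79 [p,q,r,s=1001]: 10101010  (ones: 4)
  rows 80-87 [p,q,r,s=1010]: 00000000  (ones: 0)
  rows 88-95 [p,q,r,s=1011]: 10101010  (ones: 4)
  rows 96-103 [p,q,r,s=1100]: 00000101  (ones: 2)
  rows 104-111 [p,q,r,s=1101]: 10101111  (ones: 6)
  rows 112-119 [p,q,r,s=1110]: 00000101  (ones: 2)
  rows 120-127 [p,q,r,s=1111]: 10101111  (ones: 6)
Disagreements = 8+4+8+4+6+2+6+2+0+4+0+4+2+6+2+6 = 64

64


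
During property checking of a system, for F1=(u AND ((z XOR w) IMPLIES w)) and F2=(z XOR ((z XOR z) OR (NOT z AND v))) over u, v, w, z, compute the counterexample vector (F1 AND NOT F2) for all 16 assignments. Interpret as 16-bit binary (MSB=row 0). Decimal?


F1 = (u AND ((z XOR w) IMPLIES w))
F2 = (z XOR ((z XOR z) OR (NOT z AND v)))
Counterexample to F1=>F2 is where F1=1 and F2=0.
Evaluate each row (bits = u,v,w,z, MSB first):
  row 0 [0000]: F1=0 F2=0 -> F1&~F2 -> 0
  row 1 [0001]: F1=0 F2=1 -> F1&~F2 -> 0
  row 2 [0010]: F1=0 F2=0 -> F1&~F2 -> 0
  row 3 [0011]: F1=0 F2=1 -> F1&~F2 -> 0
  row 4 [0100]: F1=0 F2=1 -> F1&~F2 -> 0
  row 5 [0101]: F1=0 F2=1 -> F1&~F2 -> 0
  row 6 [0110]: F1=0 F2=1 -> F1&~F2 -> 0
  row 7 [0111]: F1=0 F2=1 -> F1&~F2 -> 0
  row 8 [1000]: F1=1 F2=0 -> F1&~F2 -> 1
  row 9 [1001]: F1=0 F2=1 -> F1&~F2 -> 0
  row 10 [1010]: F1=1 F2=0 -> F1&~F2 -> 1
  row 11 [1011]: F1=1 F2=1 -> F1&~F2 -> 0
  row 12 [1100]: F1=1 F2=1 -> F1&~F2 -> 0
  row 13 [1101]: F1=0 F2=1 -> F1&~F2 -> 0
  row 14 [1110]: F1=1 F2=1 -> F1&~F2 -> 0
  row 15 [1111]: F1=1 F2=1 -> F1&~F2 -> 0
Full result column, 4 rows per line (u,v fixed per line; w,z runs 00..11 left to right):
  rows 0-3 [u,v=00]: 0000  = hex 0
  rows 4-7 [u,v=01]: 0000  = hex 0
  rows 8-11 [u,v=10]: 1010  = hex A
  rows 12-15 [u,v=11]: 0000  = hex 0
Counterexample vector (row 0 .. row 15) = 0000000010100000
Output column grouped in 4s = 0000 0000 1010 0000 = 0x00A0
Convert to decimal digit by digit (value = value*16 + digit):
  0 -> 0
  0*16 + 0 = 0
  0*16 + 10 (A) = 10
  10*16 + 0 = 160
Decimal = 160

160


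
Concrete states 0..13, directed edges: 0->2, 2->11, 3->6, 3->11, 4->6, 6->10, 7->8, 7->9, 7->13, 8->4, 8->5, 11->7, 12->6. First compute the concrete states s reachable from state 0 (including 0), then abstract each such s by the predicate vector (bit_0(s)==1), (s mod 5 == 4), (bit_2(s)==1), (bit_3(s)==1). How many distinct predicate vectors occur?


BFS from 0:
Concrete reachable: {0, 2, 4, 5, 6, 7, 8, 9, 10, 11, 13}
Abstract via predicates (bit_0(s)==1), (s mod 5 == 4), (bit_2(s)==1), (bit_3(s)==1):
  (0,0,0,0) <- {0, 2}
  (0,0,0,1) <- {8, 10}
  (0,0,1,0) <- {6}
  (0,1,1,0) <- {4}
  (1,0,0,1) <- {11}
  (1,0,1,0) <- {5, 7}
  (1,0,1,1) <- {13}
  (1,1,0,1) <- {9}
Distinct abstract states = 8

8


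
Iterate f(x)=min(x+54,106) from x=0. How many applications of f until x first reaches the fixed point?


Step 1: x=0, cap=106, increment=54
Step 2: x grows by 54 each step until capped at 106; fixed point is x=106
Step 3: iterations = ceil(106/54) = 2

2


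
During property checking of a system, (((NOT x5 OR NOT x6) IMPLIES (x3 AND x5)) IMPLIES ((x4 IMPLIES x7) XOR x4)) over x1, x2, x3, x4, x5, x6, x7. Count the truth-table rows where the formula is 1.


Formula: (((NOT x5 OR NOT x6) IMPLIES (x3 AND x5)) IMPLIES ((x4 IMPLIES x7) XOR x4)) over 7 vars (128 rows)
Evaluate each row (x1, x2, x3, x4, x5, x6, x7 as bits, MSB first):
  row 0 [0000000]: (((NOT 0 OR NOT 0) IMPLIES (0 AND 0)) IMPLIES ((0 IMPLIES 0) XOR 0)) -> 1
  row 1 [0000001]: (((NOT 0 OR NOT 0) IMPLIES (0 AND 0)) IMPLIES ((0 IMPLIES 1) XOR 0)) -> 1
  row 2 [0000010]: (((NOT 0 OR NOT 1) IMPLIES (0 AND 0)) IMPLIES ((0 IMPLIES 0) XOR 0)) -> 1
  row 3 [0000011]: (((NOT 0 OR NOT 1) IMPLIES (0 AND 0)) IMPLIES ((0 IMPLIES 1) XOR 0)) -> 1
  row 4 [0000100]: (((NOT 1 OR NOT 0) IMPLIES (0 AND 1)) IMPLIES ((0 IMPLIES 0) XOR 0)) -> 1
  (every remaining row is evaluated the same way; all 128 results are listed next)
Full result column, 8 rows per line (x1,x2,x3,x4 fixed per line; x5,x6,x7 runs 000..111 left to right):
  rows 0-7 [x1,x2,x3,x4=0000]: 11111111  (ones: 8)
  rows 8-15 [x1,x2,x3,x4=0001]: 11111110  (ones: 7)
  rows 16-23 [x1,x2,x3,x4=0010]: 11111111  (ones: 8)
  rows 24-31 [x1,x2,x3,x4=0011]: 11111010  (ones: 6)
  rows 32-39 [x1,x2,x3,x4=0100]: 11111111  (ones: 8)
  rows 40-47 [x1,x2,x3,x4=0101]: 11111110  (ones: 7)
  rows 48-55 [x1,x2,x3,x4=0110]: 11111111  (ones: 8)
  rows 56-63 [x1,x2,x3,x4=0111]: 11111010  (ones: 6)
  rows 64-71 [x1,x2,x3,x4=1000]: 11111111  (ones: 8)
  rows 72-79 [x1,x2,x3,x4=1001]: 11111110  (ones: 7)
  rows 80-87 [x1,x2,x3,x4=1010]: 11111111  (ones: 8)
  rows 88-95 [x1,x2,x3,x4=1011]: 11111010  (ones: 6)
  rows 96-103 [x1,x2,x3,x4=1100]: 11111111  (ones: 8)
  rows 104-111 [x1,x2,x3,x4=1101]: 11111110  (ones: 7)
  rows 112-119 [x1,x2,x3,x4=1110]: 11111111  (ones: 8)
  rows 120-127 [x1,x2,x3,x4=1111]: 11111010  (ones: 6)
Count of 1-rows = 8+7+8+6+8+7+8+6+8+7+8+6+8+7+8+6 = 116

116


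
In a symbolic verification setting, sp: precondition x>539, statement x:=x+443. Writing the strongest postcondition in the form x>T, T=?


Formula: sp(P, x:=E) = exists old_x. (x = E[old_x/x]) AND P[old_x/x] (old_x is the value of x before the assignment; eliminate old_x by solving x = E[old_x/x] for old_x)
Step 1: Precondition P: x>539, i.e. old_x > 539
Step 2: Assignment gives x = old_x + 443, so old_x = x - 443
Step 3: Substitute into P: x - 443 > 539
Step 4: Simplify: x > 539+443 = 982

982


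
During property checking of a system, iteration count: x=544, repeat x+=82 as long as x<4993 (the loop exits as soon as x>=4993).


Step 1: x goes from 544 toward 4993 by 82; the body runs while x<4993, so iterations = ceil((bound-start)/step)
Step 2: Distance=4449
Step 3: ceil(4449/82)=55

55


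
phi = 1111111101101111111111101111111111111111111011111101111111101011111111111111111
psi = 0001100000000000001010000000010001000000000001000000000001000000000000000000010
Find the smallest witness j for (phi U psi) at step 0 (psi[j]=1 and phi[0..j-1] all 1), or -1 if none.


(phi U psi) at 0: need smallest j with psi[j]=1 and phi[i]=1 for all i in [0,j).
Scan from step 0:
  step 0: phi=1, psi=0 -> continue
  step 1: phi=1, psi=0 -> continue
  step 2: phi=1, psi=0 -> continue
  step 3: psi=1 and phi held for [0,3) -> witness found
Witness step = 3

3


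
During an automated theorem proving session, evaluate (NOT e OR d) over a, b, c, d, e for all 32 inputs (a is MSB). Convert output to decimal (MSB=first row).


Formula: (NOT e OR d) over a, b, c, d, e (32 rows)
Evaluate each row (bits = a,b,c,d,e, MSB first):
  row 0 [00000]: (NOT 0 OR 0) -> 1
  row 1 [00001]: (NOT 1 OR 0) -> 0
  row 2 [00010]: (NOT 0 OR 1) -> 1
  row 3 [00011]: (NOT 1 OR 1) -> 1
  row 4 [00100]: (NOT 0 OR 0) -> 1
  row 5 [00101]: (NOT 1 OR 0) -> 0
  row 6 [00110]: (NOT 0 OR 1) -> 1
  row 7 [00111]: (NOT 1 OR 1) -> 1
  row 8 [01000]: (NOT 0 OR 0) -> 1
  row 9 [01001]: (NOT 1 OR 0) -> 0
  row 10 [01010]: (NOT 0 OR 1) -> 1
  row 11 [01011]: (NOT 1 OR 1) -> 1
  row 12 [01100]: (NOT 0 OR 0) -> 1
  row 13 [01101]: (NOT 1 OR 0) -> 0
  row 14 [01110]: (NOT 0 OR 1) -> 1
  row 15 [01111]: (NOT 1 OR 1) -> 1
  row 16 [10000]: (NOT 0 OR 0) -> 1
  row 17 [10001]: (NOT 1 OR 0) -> 0
  row 18 [10010]: (NOT 0 OR 1) -> 1
  row 19 [10011]: (NOT 1 OR 1) -> 1
  row 20 [10100]: (NOT 0 OR 0) -> 1
  row 21 [10101]: (NOT 1 OR 0) -> 0
  row 22 [10110]: (NOT 0 OR 1) -> 1
  row 23 [10111]: (NOT 1 OR 1) -> 1
  row 24 [11000]: (NOT 0 OR 0) -> 1
  row 25 [11001]: (NOT 1 OR 0) -> 0
  row 26 [11010]: (NOT 0 OR 1) -> 1
  row 27 [11011]: (NOT 1 OR 1) -> 1
  row 28 [11100]: (NOT 0 OR 0) -> 1
  row 29 [11101]: (NOT 1 OR 0) -> 0
  row 30 [11110]: (NOT 0 OR 1) -> 1
  row 31 [11111]: (NOT 1 OR 1) -> 1
Full result column, 4 rows per line (a,b,c fixed per line; d,e runs 00..11 left to right):
  rows 0-3 [a,b,c=000]: 1011  = hex B
  rows 4-7 [a,b,c=001]: 1011  = hex B
  rows 8-11 [a,b,c=010]: 1011  = hex B
  rows 12-15 [a,b,c=011]: 1011  = hex B
  rows 16-19 [a,b,c=100]: 1011  = hex B
  rows 20-23 [a,b,c=101]: 1011  = hex B
  rows 24-27 [a,b,c=110]: 1011  = hex B
  rows 28-31 [a,b,c=111]: 1011  = hex B
Output column (row 0 .. row 31) = 10111011101110111011101110111011
Output column grouped in 4s = 1011 1011 1011 1011 1011 1011 1011 1011 = 0xBBBBBBBB
Convert to decimal digit by digit (value = value*16 + digit):
  B -> 11
  11*16 + 11 (B) = 187
  187*16 + 11 (B) = 3003
  3003*16 + 11 (B) = 48059
  48059*16 + 11 (B) = 768955
  768955*16 + 11 (B) = 12303291
  12303291*16 + 11 (B) = 196852667
  196852667*16 + 11 (B) = 3149642683
Decimal = 3149642683

3149642683


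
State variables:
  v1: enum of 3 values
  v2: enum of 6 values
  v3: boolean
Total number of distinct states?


State space = product of domain sizes of all variables.
Domain sizes:
  v1 (enum of 3 values): 3
  v2 (enum of 6 values): 6
  v3 (boolean): 2
Product = 3 * 6 * 2 = 36

36


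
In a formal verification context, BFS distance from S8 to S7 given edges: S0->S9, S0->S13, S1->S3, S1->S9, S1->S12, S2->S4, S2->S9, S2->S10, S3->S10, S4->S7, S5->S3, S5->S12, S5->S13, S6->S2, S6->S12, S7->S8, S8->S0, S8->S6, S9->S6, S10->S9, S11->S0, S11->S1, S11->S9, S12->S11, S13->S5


BFS layer-by-layer from S8:
  dist 0: {S8}
  dist 1: {S0, S6}
  dist 2: {S2, S9, S12, S13}
  dist 3: {S4, S5, S10, S11}
  dist 4: {S1, S3, S7}
  -> S7 reached at distance 4
Shortest path length = 4

4


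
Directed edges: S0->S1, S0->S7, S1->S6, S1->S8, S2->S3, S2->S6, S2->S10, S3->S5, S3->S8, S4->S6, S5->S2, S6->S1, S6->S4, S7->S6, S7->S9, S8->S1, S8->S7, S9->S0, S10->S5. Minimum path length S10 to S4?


BFS layer-by-layer from S10:
  dist 0: {S10}
  dist 1: {S5}
  dist 2: {S2}
  dist 3: {S3, S6}
  dist 4: {S1, S4, S8}
  -> S4 reached at distance 4
Shortest path length = 4

4


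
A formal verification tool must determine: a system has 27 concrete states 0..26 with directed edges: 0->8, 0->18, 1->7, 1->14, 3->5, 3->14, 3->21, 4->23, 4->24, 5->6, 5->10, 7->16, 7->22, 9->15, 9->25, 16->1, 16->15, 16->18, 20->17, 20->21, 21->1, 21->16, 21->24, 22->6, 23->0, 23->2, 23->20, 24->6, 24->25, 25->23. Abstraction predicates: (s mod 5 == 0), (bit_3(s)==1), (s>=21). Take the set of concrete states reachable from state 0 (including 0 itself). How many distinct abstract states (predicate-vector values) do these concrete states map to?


BFS from 0:
Concrete reachable: {0, 8, 18}
Abstract via predicates (s mod 5 == 0), (bit_3(s)==1), (s>=21):
  (0,0,0) <- {18}
  (0,1,0) <- {8}
  (1,0,0) <- {0}
Distinct abstract states = 3

3


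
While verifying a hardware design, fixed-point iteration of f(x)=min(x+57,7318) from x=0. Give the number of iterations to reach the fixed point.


Step 1: x=0, cap=7318, increment=57
Step 2: x grows by 57 each step until capped at 7318; fixed point is x=7318
Step 3: iterations = ceil(7318/57) = 129

129


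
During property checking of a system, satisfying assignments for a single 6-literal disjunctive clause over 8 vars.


Step 1: Total=2^8=256
Step 2: Unsat when all 6 false: 2^2=4
Step 3: Sat=256-4=252

252


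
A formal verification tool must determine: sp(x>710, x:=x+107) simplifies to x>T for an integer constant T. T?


Formula: sp(P, x:=E) = exists old_x. (x = E[old_x/x]) AND P[old_x/x] (old_x is the value of x before the assignment; eliminate old_x by solving x = E[old_x/x] for old_x)
Step 1: Precondition P: x>710, i.e. old_x > 710
Step 2: Assignment gives x = old_x + 107, so old_x = x - 107
Step 3: Substitute into P: x - 107 > 710
Step 4: Simplify: x > 710+107 = 817

817


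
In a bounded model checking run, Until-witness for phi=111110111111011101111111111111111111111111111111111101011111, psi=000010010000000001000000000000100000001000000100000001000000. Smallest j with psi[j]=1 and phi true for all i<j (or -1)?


(phi U psi) at 0: need smallest j with psi[j]=1 and phi[i]=1 for all i in [0,j).
Scan from step 0:
  step 0: phi=1, psi=0 -> continue
  step 1: phi=1, psi=0 -> continue
  step 2: phi=1, psi=0 -> continue
  step 3: phi=1, psi=0 -> continue
  step 4: psi=1 and phi held for [0,4) -> witness found
Witness step = 4

4


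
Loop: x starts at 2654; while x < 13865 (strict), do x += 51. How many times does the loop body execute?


Step 1: x goes from 2654 toward 13865 by 51; the body runs while x<13865, so iterations = ceil((bound-start)/step)
Step 2: Distance=11211
Step 3: ceil(11211/51)=220

220


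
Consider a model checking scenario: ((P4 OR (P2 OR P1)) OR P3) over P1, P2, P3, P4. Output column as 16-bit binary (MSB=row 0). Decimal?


Formula: ((P4 OR (P2 OR P1)) OR P3) over P1, P2, P3, P4 (16 rows)
Evaluate each row (bits = P1,P2,P3,P4, MSB first):
  row 0 [0000]: ((0 OR (0 OR 0)) OR 0) -> 0
  row 1 [0001]: ((1 OR (0 OR 0)) OR 0) -> 1
  row 2 [0010]: ((0 OR (0 OR 0)) OR 1) -> 1
  row 3 [0011]: ((1 OR (0 OR 0)) OR 1) -> 1
  row 4 [0100]: ((0 OR (1 OR 0)) OR 0) -> 1
  row 5 [0101]: ((1 OR (1 OR 0)) OR 0) -> 1
  row 6 [0110]: ((0 OR (1 OR 0)) OR 1) -> 1
  row 7 [0111]: ((1 OR (1 OR 0)) OR 1) -> 1
  row 8 [1000]: ((0 OR (0 OR 1)) OR 0) -> 1
  row 9 [1001]: ((1 OR (0 OR 1)) OR 0) -> 1
  row 10 [1010]: ((0 OR (0 OR 1)) OR 1) -> 1
  row 11 [1011]: ((1 OR (0 OR 1)) OR 1) -> 1
  row 12 [1100]: ((0 OR (1 OR 1)) OR 0) -> 1
  row 13 [1101]: ((1 OR (1 OR 1)) OR 0) -> 1
  row 14 [1110]: ((0 OR (1 OR 1)) OR 1) -> 1
  row 15 [1111]: ((1 OR (1 OR 1)) OR 1) -> 1
Full result column, 4 rows per line (P1,P2 fixed per line; P3,P4 runs 00..11 left to right):
  rows 0-3 [P1,P2=00]: 0111  = hex 7
  rows 4-7 [P1,P2=01]: 1111  = hex F
  rows 8-11 [P1,P2=10]: 1111  = hex F
  rows 12-15 [P1,P2=11]: 1111  = hex F
Output column (row 0 .. row 15) = 0111111111111111
Output column grouped in 4s = 0111 1111 1111 1111 = 0x7FFF
Convert to decimal digit by digit (value = value*16 + digit):
  7 -> 7
  7*16 + 15 (F) = 127
  127*16 + 15 (F) = 2047
  2047*16 + 15 (F) = 32767
Decimal = 32767

32767


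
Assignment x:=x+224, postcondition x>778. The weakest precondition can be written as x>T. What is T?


Formula: wp(x:=E, P) = P[E/x] (substitute E for x in postcondition)
Step 1: Postcondition: x>778
Step 2: Substitute x+224 for x: x+224>778
Step 3: Solve for x: x > 778-224 = 554

554


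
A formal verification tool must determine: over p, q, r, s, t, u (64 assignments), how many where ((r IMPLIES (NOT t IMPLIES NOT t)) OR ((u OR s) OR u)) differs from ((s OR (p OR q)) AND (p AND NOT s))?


F1 = ((r IMPLIES (NOT t IMPLIES NOT t)) OR ((u OR s) OR u))
F2 = ((s OR (p OR q)) AND (p AND NOT s))
Evaluate both on each of 64 rows (bits = p,q,r,s,t,u):
  row 0 [000000]: F1=1 F2=0 (differ) -> 1
  row 1 [000001]: F1=1 F2=0 (differ) -> 1
  row 2 [000010]: F1=1 F2=0 (differ) -> 1
  row 3 [000011]: F1=1 F2=0 (differ) -> 1
  row 4 [000100]: F1=1 F2=0 (differ) -> 1
  (every remaining row is evaluated the same way; all 64 results are listed next)
Full result column, 8 rows per line (p,q,r fixed per line; s,t,u runs 000..111 left to right):
  rows 0-7 [p,q,r=000]: 11111111  (ones: 8)
  rows 8-15 [p,q,r=001]: 11111111  (ones: 8)
  rows 16-23 [p,q,r=010]: 11111111  (ones: 8)
  rows 24-31 [p,q,r=011]: 11111111  (ones: 8)
  rows 32-39 [p,q,r=100]: 00001111  (ones: 4)
  rows 40-47 [p,q,r=101]: 00001111  (ones: 4)
  rows 48-55 [p,q,r=110]: 00001111  (ones: 4)
  rows 56-63 [p,q,r=111]: 00001111  (ones: 4)
Disagreements = 8+8+8+8+4+4+4+4 = 48

48


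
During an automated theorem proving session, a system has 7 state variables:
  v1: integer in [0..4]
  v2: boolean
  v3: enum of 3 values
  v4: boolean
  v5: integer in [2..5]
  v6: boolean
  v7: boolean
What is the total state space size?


State space = product of domain sizes of all variables.
Domain sizes:
  v1 (integer in [0..4]): 5
  v2 (boolean): 2
  v3 (enum of 3 values): 3
  v4 (boolean): 2
  v5 (integer in [2..5]): 4
  v6 (boolean): 2
  v7 (boolean): 2
Product = 5 * 2 * 3 * 2 * 4 * 2 * 2 = 960

960


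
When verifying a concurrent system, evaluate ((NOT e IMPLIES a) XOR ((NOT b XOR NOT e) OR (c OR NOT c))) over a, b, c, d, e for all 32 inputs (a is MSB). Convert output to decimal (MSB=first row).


Formula: ((NOT e IMPLIES a) XOR ((NOT b XOR NOT e) OR (c OR NOT c))) over a, b, c, d, e (32 rows)
Evaluate each row (bits = a,b,c,d,e, MSB first):
  row 0 [00000]: ((NOT 0 IMPLIES 0) XOR ((NOT 0 XOR NOT 0) OR (0 OR NOT 0))) -> 1
  row 1 [00001]: ((NOT 1 IMPLIES 0) XOR ((NOT 0 XOR NOT 1) OR (0 OR NOT 0))) -> 0
  row 2 [00010]: ((NOT 0 IMPLIES 0) XOR ((NOT 0 XOR NOT 0) OR (0 OR NOT 0))) -> 1
  row 3 [00011]: ((NOT 1 IMPLIES 0) XOR ((NOT 0 XOR NOT 1) OR (0 OR NOT 0))) -> 0
  row 4 [00100]: ((NOT 0 IMPLIES 0) XOR ((NOT 0 XOR NOT 0) OR (1 OR NOT 1))) -> 1
  row 5 [00101]: ((NOT 1 IMPLIES 0) XOR ((NOT 0 XOR NOT 1) OR (1 OR NOT 1))) -> 0
  row 6 [00110]: ((NOT 0 IMPLIES 0) XOR ((NOT 0 XOR NOT 0) OR (1 OR NOT 1))) -> 1
  row 7 [00111]: ((NOT 1 IMPLIES 0) XOR ((NOT 0 XOR NOT 1) OR (1 OR NOT 1))) -> 0
  row 8 [01000]: ((NOT 0 IMPLIES 0) XOR ((NOT 1 XOR NOT 0) OR (0 OR NOT 0))) -> 1
  row 9 [01001]: ((NOT 1 IMPLIES 0) XOR ((NOT 1 XOR NOT 1) OR (0 OR NOT 0))) -> 0
  row 10 [01010]: ((NOT 0 IMPLIES 0) XOR ((NOT 1 XOR NOT 0) OR (0 OR NOT 0))) -> 1
  row 11 [01011]: ((NOT 1 IMPLIES 0) XOR ((NOT 1 XOR NOT 1) OR (0 OR NOT 0))) -> 0
  row 12 [01100]: ((NOT 0 IMPLIES 0) XOR ((NOT 1 XOR NOT 0) OR (1 OR NOT 1))) -> 1
  row 13 [01101]: ((NOT 1 IMPLIES 0) XOR ((NOT 1 XOR NOT 1) OR (1 OR NOT 1))) -> 0
  row 14 [01110]: ((NOT 0 IMPLIES 0) XOR ((NOT 1 XOR NOT 0) OR (1 OR NOT 1))) -> 1
  row 15 [01111]: ((NOT 1 IMPLIES 0) XOR ((NOT 1 XOR NOT 1) OR (1 OR NOT 1))) -> 0
  row 16 [10000]: ((NOT 0 IMPLIES 1) XOR ((NOT 0 XOR NOT 0) OR (0 OR NOT 0))) -> 0
  row 17 [10001]: ((NOT 1 IMPLIES 1) XOR ((NOT 0 XOR NOT 1) OR (0 OR NOT 0))) -> 0
  row 18 [10010]: ((NOT 0 IMPLIES 1) XOR ((NOT 0 XOR NOT 0) OR (0 OR NOT 0))) -> 0
  row 19 [10011]: ((NOT 1 IMPLIES 1) XOR ((NOT 0 XOR NOT 1) OR (0 OR NOT 0))) -> 0
  row 20 [10100]: ((NOT 0 IMPLIES 1) XOR ((NOT 0 XOR NOT 0) OR (1 OR NOT 1))) -> 0
  row 21 [10101]: ((NOT 1 IMPLIES 1) XOR ((NOT 0 XOR NOT 1) OR (1 OR NOT 1))) -> 0
  row 22 [10110]: ((NOT 0 IMPLIES 1) XOR ((NOT 0 XOR NOT 0) OR (1 OR NOT 1))) -> 0
  row 23 [10111]: ((NOT 1 IMPLIES 1) XOR ((NOT 0 XOR NOT 1) OR (1 OR NOT 1))) -> 0
  row 24 [11000]: ((NOT 0 IMPLIES 1) XOR ((NOT 1 XOR NOT 0) OR (0 OR NOT 0))) -> 0
  row 25 [11001]: ((NOT 1 IMPLIES 1) XOR ((NOT 1 XOR NOT 1) OR (0 OR NOT 0))) -> 0
  row 26 [11010]: ((NOT 0 IMPLIES 1) XOR ((NOT 1 XOR NOT 0) OR (0 OR NOT 0))) -> 0
  row 27 [11011]: ((NOT 1 IMPLIES 1) XOR ((NOT 1 XOR NOT 1) OR (0 OR NOT 0))) -> 0
  row 28 [11100]: ((NOT 0 IMPLIES 1) XOR ((NOT 1 XOR NOT 0) OR (1 OR NOT 1))) -> 0
  row 29 [11101]: ((NOT 1 IMPLIES 1) XOR ((NOT 1 XOR NOT 1) OR (1 OR NOT 1))) -> 0
  row 30 [11110]: ((NOT 0 IMPLIES 1) XOR ((NOT 1 XOR NOT 0) OR (1 OR NOT 1))) -> 0
  row 31 [11111]: ((NOT 1 IMPLIES 1) XOR ((NOT 1 XOR NOT 1) OR (1 OR NOT 1))) -> 0
Full result column, 4 rows per line (a,b,c fixed per line; d,e runs 00..11 left to right):
  rows 0-3 [a,b,c=000]: 1010  = hex A
  rows 4-7 [a,b,c=001]: 1010  = hex A
  rows 8-11 [a,b,c=010]: 1010  = hex A
  rows 12-15 [a,b,c=011]: 1010  = hex A
  rows 16-19 [a,b,c=100]: 0000  = hex 0
  rows 20-23 [a,b,c=101]: 0000  = hex 0
  rows 24-27 [a,b,c=110]: 0000  = hex 0
  rows 28-31 [a,b,c=111]: 0000  = hex 0
Output column (row 0 .. row 31) = 10101010101010100000000000000000
Output column grouped in 4s = 1010 1010 1010 1010 0000 0000 0000 0000 = 0xAAAA0000
Convert to decimal digit by digit (value = value*16 + digit):
  A -> 10
  10*16 + 10 (A) = 170
  170*16 + 10 (A) = 2730
  2730*16 + 10 (A) = 43690
  43690*16 + 0 = 699040
  699040*16 + 0 = 11184640
  11184640*16 + 0 = 178954240
  178954240*16 + 0 = 2863267840
Decimal = 2863267840

2863267840


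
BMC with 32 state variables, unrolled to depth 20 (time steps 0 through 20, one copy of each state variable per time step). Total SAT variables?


BMC unrolls to depth k, creating one copy of each state var for steps 0..k.
Step count = 20 + 1 = 21 (steps 0 through 20)
Vars per step = 32
Total = 32 * 21 = 672

672


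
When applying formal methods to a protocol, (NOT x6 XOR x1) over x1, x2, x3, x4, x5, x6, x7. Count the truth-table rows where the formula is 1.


Formula: (NOT x6 XOR x1) over 7 vars (128 rows)
Evaluate each row (x1, x2, x3, x4, x5, x6, x7 as bits, MSB first):
  row 0 [0000000]: (NOT 0 XOR 0) -> 1
  row 1 [0000001]: (NOT 0 XOR 0) -> 1
  row 2 [0000010]: (NOT 1 XOR 0) -> 0
  row 3 [0000011]: (NOT 1 XOR 0) -> 0
  row 4 [0000100]: (NOT 0 XOR 0) -> 1
  (every remaining row is evaluated the same way; all 128 results are listed next)
Full result column, 8 rows per line (x1,x2,x3,x4 fixed per line; x5,x6,x7 runs 000..111 left to right):
  rows 0-7 [x1,x2,x3,x4=0000]: 11001100  (ones: 4)
  rows 8-15 [x1,x2,x3,x4=0001]: 11001100  (ones: 4)
  rows 16-23 [x1,x2,x3,x4=0010]: 11001100  (ones: 4)
  rows 24-31 [x1,x2,x3,x4=0011]: 11001100  (ones: 4)
  rows 32-39 [x1,x2,x3,x4=0100]: 11001100  (ones: 4)
  rows 40-47 [x1,x2,x3,x4=0101]: 11001100  (ones: 4)
  rows 48-55 [x1,x2,x3,x4=0110]: 11001100  (ones: 4)
  rows 56-63 [x1,x2,x3,x4=0111]: 11001100  (ones: 4)
  rows 64-71 [x1,x2,x3,x4=1000]: 00110011  (ones: 4)
  rows 72-79 [x1,x2,x3,x4=1001]: 00110011  (ones: 4)
  rows 80-87 [x1,x2,x3,x4=1010]: 00110011  (ones: 4)
  rows 88-95 [x1,x2,x3,x4=1011]: 00110011  (ones: 4)
  rows 96-103 [x1,x2,x3,x4=1100]: 00110011  (ones: 4)
  rows 104-111 [x1,x2,x3,x4=1101]: 00110011  (ones: 4)
  rows 112-119 [x1,x2,x3,x4=1110]: 00110011  (ones: 4)
  rows 120-127 [x1,x2,x3,x4=1111]: 00110011  (ones: 4)
Count of 1-rows = 4+4+4+4+4+4+4+4+4+4+4+4+4+4+4+4 = 64

64


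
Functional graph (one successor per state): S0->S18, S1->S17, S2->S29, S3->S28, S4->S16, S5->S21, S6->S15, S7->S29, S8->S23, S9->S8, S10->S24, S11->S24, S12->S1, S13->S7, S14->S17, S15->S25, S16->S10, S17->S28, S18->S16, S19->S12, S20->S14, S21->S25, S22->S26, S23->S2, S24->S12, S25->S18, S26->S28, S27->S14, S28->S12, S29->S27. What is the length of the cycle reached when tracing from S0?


Trace from S0 until a state repeats:
  S0 -> S18 -> S16 -> S10 -> S24 -> S12 -> S1 -> S17 -> S28 -> S12
S12 first seen at step 5, revisited at step 9.
Cycle length = 9 - 5 = 4

4


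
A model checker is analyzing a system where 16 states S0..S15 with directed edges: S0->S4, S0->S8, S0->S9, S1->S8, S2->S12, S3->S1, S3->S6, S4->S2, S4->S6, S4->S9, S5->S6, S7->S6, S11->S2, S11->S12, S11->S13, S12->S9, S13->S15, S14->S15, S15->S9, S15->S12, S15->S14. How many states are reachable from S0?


BFS from S0:
  layer 0: {S0}
  layer 1: {S4, S8, S9}
  layer 2: {S2, S6}
  layer 3: {S12}
Reachable set: {S0, S2, S4, S6, S8, S9, S12}
Count = 7

7


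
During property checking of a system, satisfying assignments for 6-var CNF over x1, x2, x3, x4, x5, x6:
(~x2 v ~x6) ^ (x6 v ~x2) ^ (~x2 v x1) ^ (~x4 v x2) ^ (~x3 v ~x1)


CNF with 5 clauses over 6 vars (64 assignments).
An assignment satisfies CNF iff every clause has >=1 true literal.
Check each row (bits = x1,x2,x3,x4,x5,x6; clause T/F shown):
  row 0 [000000]: clauses=TTTTT -> 1
  row 1 [000001]: clauses=TTTTT -> 1
  row 2 [000010]: clauses=TTTTT -> 1
  row 3 [000011]: clauses=TTTTT -> 1
  row 4 [000100]: clauses=TTTFT -> 0
  (every remaining row is evaluated the same way; all 64 results are listed next)
Full result column, 8 rows per line (x1,x2,x3 fixed per line; x4,x5,x6 runs 000..111 left to right):
  rows 0-7 [x1,x2,x3=000]: 11110000  (ones: 4)
  rows 8-15 [x1,x2,x3=001]: 11110000  (ones: 4)
  rows 16-23 [x1,x2,x3=010]: 00000000  (ones: 0)
  rows 24-31 [x1,x2,x3=011]: 00000000  (ones: 0)
  rows 32-39 [x1,x2,x3=100]: 11110000  (ones: 4)
  rows 40-47 [x1,x2,x3=101]: 00000000  (ones: 0)
  rows 48-55 [x1,x2,x3=110]: 00000000  (ones: 0)
  rows 56-63 [x1,x2,x3=111]: 00000000  (ones: 0)
Satisfying assignments = 4+4+0+0+4+0+0+0 = 12

12


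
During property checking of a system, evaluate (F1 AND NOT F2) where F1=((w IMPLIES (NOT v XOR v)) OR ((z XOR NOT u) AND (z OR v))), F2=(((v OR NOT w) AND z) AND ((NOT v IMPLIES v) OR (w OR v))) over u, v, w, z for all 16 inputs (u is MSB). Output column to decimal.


F1 = ((w IMPLIES (NOT v XOR v)) OR ((z XOR NOT u) AND (z OR v)))
F2 = (((v OR NOT w) AND z) AND ((NOT v IMPLIES v) OR (w OR v)))
Counterexample to F1=>F2 is where F1=1 and F2=0.
Evaluate each row (bits = u,v,w,z, MSB first):
  row 0 [0000]: F1=1 F2=0 -> F1&~F2 -> 1
  row 1 [0001]: F1=1 F2=0 -> F1&~F2 -> 1
  row 2 [0010]: F1=1 F2=0 -> F1&~F2 -> 1
  row 3 [0011]: F1=1 F2=0 -> F1&~F2 -> 1
  row 4 [0100]: F1=1 F2=0 -> F1&~F2 -> 1
  row 5 [0101]: F1=1 F2=1 -> F1&~F2 -> 0
  row 6 [0110]: F1=1 F2=0 -> F1&~F2 -> 1
  row 7 [0111]: F1=1 F2=1 -> F1&~F2 -> 0
  row 8 [1000]: F1=1 F2=0 -> F1&~F2 -> 1
  row 9 [1001]: F1=1 F2=0 -> F1&~F2 -> 1
  row 10 [1010]: F1=1 F2=0 -> F1&~F2 -> 1
  row 11 [1011]: F1=1 F2=0 -> F1&~F2 -> 1
  row 12 [1100]: F1=1 F2=0 -> F1&~F2 -> 1
  row 13 [1101]: F1=1 F2=1 -> F1&~F2 -> 0
  row 14 [1110]: F1=1 F2=0 -> F1&~F2 -> 1
  row 15 [1111]: F1=1 F2=1 -> F1&~F2 -> 0
Full result column, 4 rows per line (u,v fixed per line; w,z runs 00..11 left to right):
  rows 0-3 [u,v=00]: 1111  = hex F
  rows 4-7 [u,v=01]: 1010  = hex A
  rows 8-11 [u,v=10]: 1111  = hex F
  rows 12-15 [u,v=11]: 1010  = hex A
Counterexample vector (row 0 .. row 15) = 1111101011111010
Output column grouped in 4s = 1111 1010 1111 1010 = 0xFAFA
Convert to decimal digit by digit (value = value*16 + digit):
  F -> 15
  15*16 + 10 (A) = 250
  250*16 + 15 (F) = 4015
  4015*16 + 10 (A) = 64250
Decimal = 64250

64250


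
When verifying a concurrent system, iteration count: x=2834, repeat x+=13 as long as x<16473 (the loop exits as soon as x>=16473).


Step 1: x goes from 2834 toward 16473 by 13; the body runs while x<16473, so iterations = ceil((bound-start)/step)
Step 2: Distance=13639
Step 3: ceil(13639/13)=1050

1050


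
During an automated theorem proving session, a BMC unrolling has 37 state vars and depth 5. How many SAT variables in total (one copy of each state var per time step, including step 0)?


BMC unrolls to depth k, creating one copy of each state var for steps 0..k.
Step count = 5 + 1 = 6 (steps 0 through 5)
Vars per step = 37
Total = 37 * 6 = 222

222


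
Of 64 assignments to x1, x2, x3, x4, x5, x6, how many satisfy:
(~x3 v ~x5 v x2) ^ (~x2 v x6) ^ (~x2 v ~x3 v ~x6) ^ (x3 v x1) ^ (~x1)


CNF with 5 clauses over 6 vars (64 assignments).
An assignment satisfies CNF iff every clause has >=1 true literal.
Check each row (bits = x1,x2,x3,x4,x5,x6; clause T/F shown):
  row 0 [000000]: clauses=TTTFT -> 0
  row 1 [000001]: clauses=TTTFT -> 0
  row 2 [000010]: clauses=TTTFT -> 0
  row 3 [000011]: clauses=TTTFT -> 0
  row 4 [000100]: clauses=TTTFT -> 0
  (every remaining row is evaluated the same way; all 64 results are listed next)
Full result column, 8 rows per line (x1,x2,x3 fixed per line; x4,x5,x6 runs 000..111 left to right):
  rows 0-7 [x1,x2,x3=000]: 00000000  (ones: 0)
  rows 8-15 [x1,x2,x3=001]: 11001100  (ones: 4)
  rows 16-23 [x1,x2,x3=010]: 00000000  (ones: 0)
  rows 24-31 [x1,x2,x3=011]: 00000000  (ones: 0)
  rows 32-39 [x1,x2,x3=100]: 00000000  (ones: 0)
  rows 40-47 [x1,x2,x3=101]: 00000000  (ones: 0)
  rows 48-55 [x1,x2,x3=110]: 00000000  (ones: 0)
  rows 56-63 [x1,x2,x3=111]: 00000000  (ones: 0)
Satisfying assignments = 0+4+0+0+0+0+0+0 = 4

4


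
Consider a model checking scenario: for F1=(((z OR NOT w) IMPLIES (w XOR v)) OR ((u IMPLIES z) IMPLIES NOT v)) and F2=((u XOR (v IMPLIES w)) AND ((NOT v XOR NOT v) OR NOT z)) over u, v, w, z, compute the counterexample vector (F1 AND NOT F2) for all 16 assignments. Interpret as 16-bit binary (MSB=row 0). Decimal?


F1 = (((z OR NOT w) IMPLIES (w XOR v)) OR ((u IMPLIES z) IMPLIES NOT v))
F2 = ((u XOR (v IMPLIES w)) AND ((NOT v XOR NOT v) OR NOT z))
Counterexample to F1=>F2 is where F1=1 and F2=0.
Evaluate each row (bits = u,v,w,z, MSB first):
  row 0 [0000]: F1=1 F2=1 -> F1&~F2 -> 0
  row 1 [0001]: F1=1 F2=0 -> F1&~F2 -> 1
  row 2 [0010]: F1=1 F2=1 -> F1&~F2 -> 0
  row 3 [0011]: F1=1 F2=0 -> F1&~F2 -> 1
  row 4 [0100]: F1=1 F2=0 -> F1&~F2 -> 1
  row 5 [0101]: F1=1 F2=0 -> F1&~F2 -> 1
  row 6 [0110]: F1=1 F2=1 -> F1&~F2 -> 0
  row 7 [0111]: F1=0 F2=0 -> F1&~F2 -> 0
  row 8 [1000]: F1=1 F2=0 -> F1&~F2 -> 1
  row 9 [1001]: F1=1 F2=0 -> F1&~F2 -> 1
  row 10 [1010]: F1=1 F2=0 -> F1&~F2 -> 1
  row 11 [1011]: F1=1 F2=0 -> F1&~F2 -> 1
  row 12 [1100]: F1=1 F2=1 -> F1&~F2 -> 0
  row 13 [1101]: F1=1 F2=0 -> F1&~F2 -> 1
  row 14 [1110]: F1=1 F2=0 -> F1&~F2 -> 1
  row 15 [1111]: F1=0 F2=0 -> F1&~F2 -> 0
Full result column, 4 rows per line (u,v fixed per line; w,z runs 00..11 left to right):
  rows 0-3 [u,v=00]: 0101  = hex 5
  rows 4-7 [u,v=01]: 1100  = hex C
  rows 8-11 [u,v=10]: 1111  = hex F
  rows 12-15 [u,v=11]: 0110  = hex 6
Counterexample vector (row 0 .. row 15) = 0101110011110110
Output column grouped in 4s = 0101 1100 1111 0110 = 0x5CF6
Convert to decimal digit by digit (value = value*16 + digit):
  5 -> 5
  5*16 + 12 (C) = 92
  92*16 + 15 (F) = 1487
  1487*16 + 6 = 23798
Decimal = 23798

23798


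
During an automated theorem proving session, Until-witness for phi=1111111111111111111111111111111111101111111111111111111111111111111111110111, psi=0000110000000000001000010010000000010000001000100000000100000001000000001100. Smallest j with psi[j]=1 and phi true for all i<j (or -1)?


(phi U psi) at 0: need smallest j with psi[j]=1 and phi[i]=1 for all i in [0,j).
Scan from step 0:
  step 0: phi=1, psi=0 -> continue
  step 1: phi=1, psi=0 -> continue
  step 2: phi=1, psi=0 -> continue
  step 3: phi=1, psi=0 -> continue
  step 4: psi=1 and phi held for [0,4) -> witness found
Witness step = 4

4
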